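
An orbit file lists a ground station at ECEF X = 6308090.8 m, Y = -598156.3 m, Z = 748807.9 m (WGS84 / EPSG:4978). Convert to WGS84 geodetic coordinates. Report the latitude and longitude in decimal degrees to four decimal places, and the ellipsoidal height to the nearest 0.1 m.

lat 6.7847°, lon -5.4168°, h 2638.1 m

λ = atan2(Y, X) = -5.41679955°; p = √(X²+Y²) = 6336387.0 m.
Bowring's method on WGS84 (a = 6378137 m, b = 6356752.314 m) gives φ = 6.78470021°, h = 2638.119 m.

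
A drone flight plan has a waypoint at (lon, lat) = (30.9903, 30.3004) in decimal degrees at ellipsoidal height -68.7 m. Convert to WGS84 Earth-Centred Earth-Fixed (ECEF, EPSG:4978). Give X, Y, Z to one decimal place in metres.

X 4724733.5 m, Y 2837817.8 m, Z 3199134.7 m

WGS84: a = 6378137 m, e² = 0.006694380; N(φ) = a/√(1−e²sin²φ) = 6383578.391 m.
X = (N+h)·cosφ·cosλ = 4724733.548 m; Y = (N+h)·cosφ·sinλ = 2837817.767 m; Z = (N(1−e²)+h)·sinφ = 3199134.662 m.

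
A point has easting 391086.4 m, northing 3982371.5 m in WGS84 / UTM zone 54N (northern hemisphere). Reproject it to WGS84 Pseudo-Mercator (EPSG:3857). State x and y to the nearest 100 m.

x 15561600 m, y 4297800 m

Unproject from UTM 54N (λ₀ = 141°) → φ = 35.97969966°, λ = 139.79190002°.
Web Mercator (R = 6378137 m): x = 15561563.127 m, y = 4297828.436 m.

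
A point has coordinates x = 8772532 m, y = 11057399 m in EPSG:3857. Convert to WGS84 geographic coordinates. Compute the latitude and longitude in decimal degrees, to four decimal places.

lat 69.9652°, lon 78.8050°

R = 6378137 m. λ = x/R = 78.80499576°.
φ = 2·arctan(exp(y/R)) − 90° = 2·arctan(5.66123) − 90° = 69.96520148°.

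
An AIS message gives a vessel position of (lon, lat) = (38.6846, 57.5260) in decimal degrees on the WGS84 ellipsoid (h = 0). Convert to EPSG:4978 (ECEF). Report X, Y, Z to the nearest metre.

WGS84: a = 6378137 m, e² = 0.006694380; N(φ) = a/√(1−e²sin²φ) = 6393385.913 m.
X = (N+h)·cosφ·cosλ = 2679573.137 m; Y = (N+h)·cosφ·sinλ = 2145560.658 m; Z = (N(1−e²)+h)·sinφ = 5357577.882 m.

X 2679573 m, Y 2145561 m, Z 5357578 m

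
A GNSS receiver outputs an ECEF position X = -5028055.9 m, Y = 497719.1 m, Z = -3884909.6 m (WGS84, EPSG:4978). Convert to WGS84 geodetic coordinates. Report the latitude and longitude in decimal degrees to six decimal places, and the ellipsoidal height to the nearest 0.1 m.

λ = atan2(Y, X) = 174.34680036°; p = √(X²+Y²) = 5052630.1 m.
Bowring's method on WGS84 (a = 6378137 m, b = 6356752.314 m) gives φ = -37.74229980°, h = 3340.531 m.

lat -37.742300°, lon 174.346800°, h 3340.5 m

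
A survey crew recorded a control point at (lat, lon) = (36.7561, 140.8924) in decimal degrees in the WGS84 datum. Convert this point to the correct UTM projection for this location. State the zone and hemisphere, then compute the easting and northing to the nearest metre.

Longitude 140.8924° lies in the 6° band [138°, 144°), giving zone 54; latitude is north of the equator, so 54N.
Zone 54 central meridian λ₀ = 6×54 − 183 = 141°; Δλ = -0.1076°.
Transverse Mercator on WGS84 with k₀ = 0.9996 gives E = 490395.681 m, N = 4067821.704 m.

Zone 54N: E 490396 m, N 4067822 m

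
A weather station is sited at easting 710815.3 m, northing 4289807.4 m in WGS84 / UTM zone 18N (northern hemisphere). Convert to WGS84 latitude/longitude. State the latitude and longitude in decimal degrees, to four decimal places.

lat 38.7318°, lon -72.5747°

Zone 18N: λ₀ = -75°, k₀ = 0.9996, false easting 500000 m.
Meridian distance M = (N − FN)/k₀ = 4291524.0 m.
Inverse transverse Mercator on WGS84 gives φ = 38.73179974°, λ = -72.57470013°.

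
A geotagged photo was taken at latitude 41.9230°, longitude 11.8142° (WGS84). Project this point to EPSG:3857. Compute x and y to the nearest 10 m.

Web Mercator is spherical with R = a = 6378137 m.
x = R·λ = 6378137 × 0.206196688 = 1315150.728 m.
y = R·ln tan(π/4 + φ/2) = 6378137 × 0.807359921 = 5149452.187 m.

x 1315150 m, y 5149450 m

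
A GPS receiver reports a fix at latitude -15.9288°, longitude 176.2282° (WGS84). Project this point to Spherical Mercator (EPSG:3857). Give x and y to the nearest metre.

x 19617633 m, y -1796479 m

Web Mercator is spherical with R = a = 6378137 m.
x = R·λ = 6378137 × 3.075762325 = 19617633.487 m.
y = R·ln tan(π/4 + φ/2) = 6378137 × -0.281662008 = -1796478.874 m.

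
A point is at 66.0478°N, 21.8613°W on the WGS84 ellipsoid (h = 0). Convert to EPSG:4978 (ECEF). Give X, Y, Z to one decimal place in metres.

WGS84: a = 6378137 m, e² = 0.006694380; N(φ) = a/√(1−e²sin²φ) = 6396042.341 m.
X = (N+h)·cosφ·cosλ = 2409900.332 m; Y = (N+h)·cosφ·sinλ = -966883.439 m; Z = (N(1−e²)+h)·sinφ = 5806113.462 m.

X 2409900.3 m, Y -966883.4 m, Z 5806113.5 m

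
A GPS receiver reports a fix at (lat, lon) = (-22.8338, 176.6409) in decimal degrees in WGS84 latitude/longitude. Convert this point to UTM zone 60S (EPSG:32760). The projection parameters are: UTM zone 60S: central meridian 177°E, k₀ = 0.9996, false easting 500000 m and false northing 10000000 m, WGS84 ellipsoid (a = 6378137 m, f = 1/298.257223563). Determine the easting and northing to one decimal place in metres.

Zone 60 central meridian λ₀ = 6×60 − 183 = 177°; Δλ = -0.3591°.
Transverse Mercator on WGS84 with k₀ = 0.9996 gives E = 463153.813 m, N = 7474833.528 m.

E 463153.8 m, N 7474833.5 m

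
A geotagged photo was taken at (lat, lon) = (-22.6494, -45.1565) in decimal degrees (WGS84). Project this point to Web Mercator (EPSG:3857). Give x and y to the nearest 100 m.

x -5026800 m, y -2589700 m

Web Mercator is spherical with R = a = 6378137 m.
x = R·λ = 6378137 × -0.788129604 = -5026798.586 m.
y = R·ln tan(π/4 + φ/2) = 6378137 × -0.406023609 = -2589674.203 m.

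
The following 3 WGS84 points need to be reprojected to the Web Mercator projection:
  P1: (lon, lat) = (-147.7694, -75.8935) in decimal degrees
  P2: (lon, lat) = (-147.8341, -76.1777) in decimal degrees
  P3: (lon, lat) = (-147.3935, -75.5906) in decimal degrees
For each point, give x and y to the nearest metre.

P1: x -16449614 m, y -13328196 m; P2: x -16456817 m, y -13459301 m; P3: x -16407769 m, y -13191283 m

Web Mercator: x = R·λ, y = R·ln tan(π/4+φ/2), R = 6378137 m.
P1 (-75.8935°, -147.7694°) → (-16449614.363, -13328195.933) m.
P2 (-76.1777°, -147.8341°) → (-16456816.734, -13459300.757) m.
P3 (-75.5906°, -147.3935°) → (-16407769.366, -13191283.213) m.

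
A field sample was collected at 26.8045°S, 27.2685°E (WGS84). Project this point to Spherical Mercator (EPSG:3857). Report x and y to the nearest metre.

x 3035516 m, y -3099068 m

Web Mercator is spherical with R = a = 6378137 m.
x = R·λ = 6378137 × 0.475925107 = 3035515.535 m.
y = R·ln tan(π/4 + φ/2) = 6378137 × -0.485889182 = -3099067.768 m.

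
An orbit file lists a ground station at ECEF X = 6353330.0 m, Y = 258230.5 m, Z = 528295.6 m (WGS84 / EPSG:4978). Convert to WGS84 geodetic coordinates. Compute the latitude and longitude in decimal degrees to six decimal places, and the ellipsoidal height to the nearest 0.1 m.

λ = atan2(Y, X) = 2.32750045°; p = √(X²+Y²) = 6358575.7 m.
Bowring's method on WGS84 (a = 6378137 m, b = 6356752.314 m) gives φ = 4.78129992°, h = 2494.752 m.

lat 4.781300°, lon 2.327500°, h 2494.8 m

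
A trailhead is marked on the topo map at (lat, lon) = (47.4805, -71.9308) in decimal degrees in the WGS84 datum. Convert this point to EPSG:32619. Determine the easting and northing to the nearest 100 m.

E 279200 m, N 5262700 m

Zone 19 central meridian λ₀ = 6×19 − 183 = -69°; Δλ = -2.9308°.
Transverse Mercator on WGS84 with k₀ = 0.9996 gives E = 279197.914 m, N = 5262726.617 m.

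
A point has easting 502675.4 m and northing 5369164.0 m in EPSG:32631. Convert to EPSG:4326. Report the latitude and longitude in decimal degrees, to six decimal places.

Zone 31N: λ₀ = 3°, k₀ = 0.9996, false easting 500000 m.
Meridian distance M = (N − FN)/k₀ = 5371312.5 m.
Inverse transverse Mercator on WGS84 gives φ = 48.47559982°, λ = 3.03619940°.

lat 48.475600°, lon 3.036199°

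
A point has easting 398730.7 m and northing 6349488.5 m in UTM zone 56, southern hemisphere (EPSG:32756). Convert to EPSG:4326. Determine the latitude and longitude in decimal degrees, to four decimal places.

Zone 56S: λ₀ = 153°, k₀ = 0.9996, false easting 500000 m, false northing 10000000 m.
Meridian distance M = (N − FN)/k₀ = -3651972.3 m.
Inverse transverse Mercator on WGS84 gives φ = -32.98830037°, λ = 151.91609960°.

lat -32.9883°, lon 151.9161°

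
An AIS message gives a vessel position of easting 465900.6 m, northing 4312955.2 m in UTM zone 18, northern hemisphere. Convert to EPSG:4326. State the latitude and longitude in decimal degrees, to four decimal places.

Zone 18N: λ₀ = -75°, k₀ = 0.9996, false easting 500000 m.
Meridian distance M = (N − FN)/k₀ = 4314681.1 m.
Inverse transverse Mercator on WGS84 gives φ = 38.96490032°, λ = -75.39359996°.

lat 38.9649°, lon -75.3936°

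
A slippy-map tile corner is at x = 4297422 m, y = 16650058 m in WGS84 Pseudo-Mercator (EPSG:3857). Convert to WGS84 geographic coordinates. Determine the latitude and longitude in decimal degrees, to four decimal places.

lat 81.5928°, lon 38.6044°

R = 6378137 m. λ = x/R = 38.60439865°.
φ = 2·arctan(exp(y/R)) − 90° = 2·arctan(13.60571) − 90° = 81.59280045°.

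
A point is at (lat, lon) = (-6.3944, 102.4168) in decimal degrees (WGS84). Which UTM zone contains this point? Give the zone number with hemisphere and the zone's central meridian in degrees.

UTM zone = ⌊(λ + 180)/6⌋ + 1; 102.4168° ∈ [102°, 108°) → zone 48.
Hemisphere: S (φ < 0).
Central meridian λ₀ = 6×48 − 183 = 105°.

Zone 48S, central meridian 105°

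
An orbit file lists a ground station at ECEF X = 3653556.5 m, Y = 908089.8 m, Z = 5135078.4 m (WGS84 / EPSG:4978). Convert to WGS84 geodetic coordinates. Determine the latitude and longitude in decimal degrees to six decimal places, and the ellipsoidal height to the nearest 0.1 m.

λ = atan2(Y, X) = 13.95800031°; p = √(X²+Y²) = 3764718.1 m.
Bowring's method on WGS84 (a = 6378137 m, b = 6356752.314 m) gives φ = 53.93669987°, h = 3066.685 m.

lat 53.936700°, lon 13.958000°, h 3066.7 m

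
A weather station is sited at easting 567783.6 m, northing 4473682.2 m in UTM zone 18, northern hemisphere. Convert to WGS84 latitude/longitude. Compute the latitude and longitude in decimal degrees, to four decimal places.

lat 40.4110°, lon -74.2011°

Zone 18N: λ₀ = -75°, k₀ = 0.9996, false easting 500000 m.
Meridian distance M = (N − FN)/k₀ = 4475472.4 m.
Inverse transverse Mercator on WGS84 gives φ = 40.41100015°, λ = -74.20110012°.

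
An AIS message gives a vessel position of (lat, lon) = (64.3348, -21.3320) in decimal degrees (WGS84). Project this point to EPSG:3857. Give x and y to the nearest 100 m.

x -2374700 m, y 9435300 m

Web Mercator is spherical with R = a = 6378137 m.
x = R·λ = 6378137 × -0.372313636 = -2374667.378 m.
y = R·ln tan(π/4 + φ/2) = 6378137 × 1.479318617 = 9435296.807 m.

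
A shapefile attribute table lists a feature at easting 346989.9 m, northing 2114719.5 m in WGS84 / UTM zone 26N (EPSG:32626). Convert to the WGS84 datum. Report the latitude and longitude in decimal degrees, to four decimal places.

Zone 26N: λ₀ = -27°, k₀ = 0.9996, false easting 500000 m.
Meridian distance M = (N − FN)/k₀ = 2115565.7 m.
Inverse transverse Mercator on WGS84 gives φ = 19.11980031°, λ = -28.45469986°.

lat 19.1198°, lon -28.4547°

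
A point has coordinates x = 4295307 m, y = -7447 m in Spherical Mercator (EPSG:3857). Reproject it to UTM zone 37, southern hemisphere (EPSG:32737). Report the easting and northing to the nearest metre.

E 453865 m, N 9992606 m

Web Mercator inverse (R = 6378137 m) → φ = -0.06689752°, λ = 38.58539928°.
UTM 37S forward: E = 453864.946 m, N = 9992605.619 m.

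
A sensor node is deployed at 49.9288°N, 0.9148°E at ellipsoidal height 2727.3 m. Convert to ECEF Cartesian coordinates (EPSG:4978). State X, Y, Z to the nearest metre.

X 4115159 m, Y 65709 m, Z 4859782 m

WGS84: a = 6378137 m, e² = 0.006694380; N(φ) = a/√(1−e²sin²φ) = 6390675.757 m.
X = (N+h)·cosφ·cosλ = 4115158.677 m; Y = (N+h)·cosφ·sinλ = 65709.326 m; Z = (N(1−e²)+h)·sinφ = 4859781.791 m.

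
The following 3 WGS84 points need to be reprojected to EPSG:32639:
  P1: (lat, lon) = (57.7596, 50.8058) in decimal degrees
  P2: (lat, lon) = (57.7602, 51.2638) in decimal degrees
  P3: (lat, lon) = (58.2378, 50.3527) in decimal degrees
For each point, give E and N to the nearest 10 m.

P1: E 488440 m, N 6401960 m; P2: E 515700 m, N 6402040 m; P3: E 461990 m, N 6455370 m

UTM zone 39N: λ₀ = 51°, k₀ = 0.9996.
P1 (57.7596°, 50.8058°) → (488444.172, 6401962.757) m.
P2 (57.7602°, 51.2638°) → (515697.090, 6402043.554) m.
P3 (58.2378°, 50.3527°) → (461992.955, 6455368.210) m.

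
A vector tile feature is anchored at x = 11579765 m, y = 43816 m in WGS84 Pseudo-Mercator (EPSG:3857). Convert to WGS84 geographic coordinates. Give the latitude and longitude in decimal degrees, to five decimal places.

lat 0.39360°, lon 104.02280°

R = 6378137 m. λ = x/R = 104.02279886°.
φ = 2·arctan(exp(y/R)) − 90° = 2·arctan(1.00689) − 90° = 0.39360273°.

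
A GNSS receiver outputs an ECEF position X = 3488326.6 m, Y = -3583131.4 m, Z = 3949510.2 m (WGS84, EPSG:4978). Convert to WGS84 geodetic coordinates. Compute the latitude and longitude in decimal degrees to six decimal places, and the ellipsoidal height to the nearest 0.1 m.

λ = atan2(Y, X) = -45.76810037°; p = √(X²+Y²) = 5000725.3 m.
Bowring's method on WGS84 (a = 6378137 m, b = 6356752.314 m) gives φ = 38.48849980°, h = 2377.981 m.

lat 38.488500°, lon -45.768100°, h 2378.0 m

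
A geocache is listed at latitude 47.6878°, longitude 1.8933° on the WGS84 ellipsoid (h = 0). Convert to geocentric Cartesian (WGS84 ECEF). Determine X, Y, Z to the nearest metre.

WGS84: a = 6378137 m, e² = 0.006694380; N(φ) = a/√(1−e²sin²φ) = 6389843.595 m.
X = (N+h)·cosφ·cosλ = 4299102.715 m; Y = (N+h)·cosφ·sinλ = 142112.650 m; Z = (N(1−e²)+h)·sinφ = 4693578.854 m.

X 4299103 m, Y 142113 m, Z 4693579 m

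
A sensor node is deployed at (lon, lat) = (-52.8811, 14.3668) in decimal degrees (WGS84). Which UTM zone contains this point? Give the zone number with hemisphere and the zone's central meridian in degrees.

UTM zone = ⌊(λ + 180)/6⌋ + 1; -52.8811° ∈ [-54°, -48°) → zone 22.
Hemisphere: N (φ ≥ 0).
Central meridian λ₀ = 6×22 − 183 = -51°.

Zone 22N, central meridian -51°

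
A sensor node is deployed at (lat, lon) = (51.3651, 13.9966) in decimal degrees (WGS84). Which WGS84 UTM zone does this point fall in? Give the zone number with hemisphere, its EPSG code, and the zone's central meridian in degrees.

UTM zone = ⌊(λ + 180)/6⌋ + 1; 13.9966° ∈ [12°, 18°) → zone 33.
Hemisphere: N (φ ≥ 0).
Central meridian λ₀ = 6×33 − 183 = 15°.
EPSG code: 32633.

Zone 33N (EPSG:32633), central meridian 15°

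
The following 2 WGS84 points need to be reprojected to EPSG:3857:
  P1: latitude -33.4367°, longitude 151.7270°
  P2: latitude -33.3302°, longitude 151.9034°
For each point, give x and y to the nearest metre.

P1: x 16890172 m, y -3953413 m; P2: x 16909809 m, y -3939215 m

Web Mercator: x = R·λ, y = R·ln tan(π/4+φ/2), R = 6378137 m.
P1 (-33.4367°, 151.7270°) → (16890172.380, -3953413.078) m.
P2 (-33.3302°, 151.9034°) → (16909809.138, -3939214.956) m.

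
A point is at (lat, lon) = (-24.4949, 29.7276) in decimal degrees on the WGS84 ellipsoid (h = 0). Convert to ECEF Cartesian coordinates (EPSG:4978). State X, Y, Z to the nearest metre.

WGS84: a = 6378137 m, e² = 0.006694380; N(φ) = a/√(1−e²sin²φ) = 6381810.106 m.
X = (N+h)·cosφ·cosλ = 5043134.930 m; Y = (N+h)·cosφ·sinλ = 2879773.967 m; Z = (N(1−e²)+h)·sinφ = -2628263.434 m.

X 5043135 m, Y 2879774 m, Z -2628263 m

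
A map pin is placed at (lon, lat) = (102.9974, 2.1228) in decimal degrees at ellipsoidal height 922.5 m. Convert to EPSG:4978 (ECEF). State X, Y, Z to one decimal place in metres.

X -1433716.1 m, Y 6211392.7 m, Z 234708.6 m

WGS84: a = 6378137 m, e² = 0.006694380; N(φ) = a/√(1−e²sin²φ) = 6378166.292 m.
X = (N+h)·cosφ·cosλ = -1433716.105 m; Y = (N+h)·cosφ·sinλ = 6211392.669 m; Z = (N(1−e²)+h)·sinφ = 234708.624 m.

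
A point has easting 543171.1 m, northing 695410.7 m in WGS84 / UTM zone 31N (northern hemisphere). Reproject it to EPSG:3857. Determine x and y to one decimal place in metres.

x 377406.4 m, y 701744.7 m

Unproject from UTM 31N (λ₀ = 3°) → φ = 6.29119968°, λ = 3.39029970°.
Web Mercator (R = 6378137 m): x = 377406.436 m, y = 701744.664 m.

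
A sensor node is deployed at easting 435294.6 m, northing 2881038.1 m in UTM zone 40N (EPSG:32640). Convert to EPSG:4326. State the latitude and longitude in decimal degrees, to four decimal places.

Zone 40N: λ₀ = 57°, k₀ = 0.9996, false easting 500000 m.
Meridian distance M = (N − FN)/k₀ = 2882191.0 m.
Inverse transverse Mercator on WGS84 gives φ = 26.04689991°, λ = 56.35319961°.

lat 26.0469°, lon 56.3532°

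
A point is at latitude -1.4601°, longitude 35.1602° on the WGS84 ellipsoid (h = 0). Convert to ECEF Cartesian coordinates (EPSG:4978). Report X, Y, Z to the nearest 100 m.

WGS84: a = 6378137 m, e² = 0.006694380; N(φ) = a/√(1−e²sin²φ) = 6378150.861 m.
X = (N+h)·cosφ·cosλ = 5212733.015 m; Y = (N+h)·cosφ·sinλ = 3671758.442 m; Z = (N(1−e²)+h)·sinφ = -161432.377 m.

X 5212700 m, Y 3671800 m, Z -161400 m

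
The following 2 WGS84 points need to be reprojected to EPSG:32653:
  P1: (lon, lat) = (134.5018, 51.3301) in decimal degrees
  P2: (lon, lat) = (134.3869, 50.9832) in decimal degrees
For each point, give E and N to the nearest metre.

UTM zone 53N: λ₀ = 135°, k₀ = 0.9996.
P1 (51.3301°, 134.5018°) → (465290.241, 5686652.119) m.
P2 (50.9832°, 134.3869°) → (456963.654, 5648135.572) m.

P1: E 465290 m, N 5686652 m; P2: E 456964 m, N 5648136 m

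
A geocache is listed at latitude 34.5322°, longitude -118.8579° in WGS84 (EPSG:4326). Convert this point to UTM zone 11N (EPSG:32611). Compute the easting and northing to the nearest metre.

Zone 11 central meridian λ₀ = 6×11 − 183 = -117°; Δλ = -1.8579°.
Transverse Mercator on WGS84 with k₀ = 0.9996 gives E = 329493.590 m, N = 3822735.236 m.

E 329494 m, N 3822735 m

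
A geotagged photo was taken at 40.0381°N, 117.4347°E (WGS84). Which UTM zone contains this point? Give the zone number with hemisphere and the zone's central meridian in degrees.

Zone 50N, central meridian 117°

UTM zone = ⌊(λ + 180)/6⌋ + 1; 117.4347° ∈ [114°, 120°) → zone 50.
Hemisphere: N (φ ≥ 0).
Central meridian λ₀ = 6×50 − 183 = 117°.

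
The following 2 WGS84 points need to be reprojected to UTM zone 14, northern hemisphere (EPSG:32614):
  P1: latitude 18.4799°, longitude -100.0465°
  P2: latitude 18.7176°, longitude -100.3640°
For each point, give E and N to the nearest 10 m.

P1: E 389510 m, N 2043600 m; P2: E 356190 m, N 2070130 m

UTM zone 14N: λ₀ = -99°, k₀ = 0.9996.
P1 (18.4799°, -100.0465°) → (389513.364, 2043600.991) m.
P2 (18.7176°, -100.3640°) → (356187.843, 2070130.392) m.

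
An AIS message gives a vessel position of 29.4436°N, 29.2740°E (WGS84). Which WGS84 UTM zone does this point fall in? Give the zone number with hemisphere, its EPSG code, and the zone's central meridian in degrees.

Zone 35N (EPSG:32635), central meridian 27°

UTM zone = ⌊(λ + 180)/6⌋ + 1; 29.2740° ∈ [24°, 30°) → zone 35.
Hemisphere: N (φ ≥ 0).
Central meridian λ₀ = 6×35 − 183 = 27°.
EPSG code: 32635.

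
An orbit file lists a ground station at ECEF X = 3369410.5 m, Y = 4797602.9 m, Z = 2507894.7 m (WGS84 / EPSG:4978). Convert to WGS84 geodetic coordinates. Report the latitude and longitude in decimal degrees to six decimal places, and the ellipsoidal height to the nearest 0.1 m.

λ = atan2(Y, X) = 54.91920044°; p = √(X²+Y²) = 5862586.5 m.
Bowring's method on WGS84 (a = 6378137 m, b = 6356752.314 m) gives φ = 23.29969970°, h = 1661.878 m.

lat 23.299700°, lon 54.919200°, h 1661.9 m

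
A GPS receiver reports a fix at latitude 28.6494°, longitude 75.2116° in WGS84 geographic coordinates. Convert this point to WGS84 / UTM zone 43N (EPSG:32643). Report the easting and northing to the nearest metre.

Zone 43 central meridian λ₀ = 6×43 − 183 = 75°; Δλ = +0.2116°.
Transverse Mercator on WGS84 with k₀ = 0.9996 gives E = 520679.013 m, N = 3169161.460 m.

E 520679 m, N 3169161 m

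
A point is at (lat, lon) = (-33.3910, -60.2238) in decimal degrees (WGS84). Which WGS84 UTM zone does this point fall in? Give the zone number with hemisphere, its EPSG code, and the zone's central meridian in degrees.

UTM zone = ⌊(λ + 180)/6⌋ + 1; -60.2238° ∈ [-66°, -60°) → zone 20.
Hemisphere: S (φ < 0).
Central meridian λ₀ = 6×20 − 183 = -63°.
EPSG code: 32720.

Zone 20S (EPSG:32720), central meridian -63°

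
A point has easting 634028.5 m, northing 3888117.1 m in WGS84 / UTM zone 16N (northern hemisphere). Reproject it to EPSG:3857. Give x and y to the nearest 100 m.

x -9521000 m, y 4181200 m

Unproject from UTM 16N (λ₀ = -87°) → φ = 35.12699979°, λ = -85.52899973°.
Web Mercator (R = 6378137 m): x = -9521044.697 m, y = 4181153.329 m.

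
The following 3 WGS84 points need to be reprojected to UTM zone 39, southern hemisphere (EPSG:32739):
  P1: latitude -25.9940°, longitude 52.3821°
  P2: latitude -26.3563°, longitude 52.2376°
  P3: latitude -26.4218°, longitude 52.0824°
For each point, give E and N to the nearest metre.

UTM zone 39S: λ₀ = 51°, k₀ = 0.9996.
P1 (-25.9940°, 52.3821°) → (638332.690, 7124249.288) m.
P2 (-26.3563°, 52.2376°) → (623485.968, 7084265.072) m.
P3 (-26.4218°, 52.0824°) → (607938.204, 7077149.398) m.

P1: E 638333 m, N 7124249 m; P2: E 623486 m, N 7084265 m; P3: E 607938 m, N 7077149 m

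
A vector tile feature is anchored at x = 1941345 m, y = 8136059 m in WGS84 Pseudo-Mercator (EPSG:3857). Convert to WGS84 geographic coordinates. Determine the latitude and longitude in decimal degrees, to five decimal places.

lat 58.79430°, lon 17.43940°

R = 6378137 m. λ = x/R = 17.43939885°.
φ = 2·arctan(exp(y/R)) − 90° = 2·arctan(3.58091) − 90° = 58.79429802°.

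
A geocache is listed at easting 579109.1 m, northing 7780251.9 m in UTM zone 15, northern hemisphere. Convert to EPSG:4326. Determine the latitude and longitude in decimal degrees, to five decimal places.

lat 70.11680°, lon -90.91550°

Zone 15N: λ₀ = -93°, k₀ = 0.9996, false easting 500000 m.
Meridian distance M = (N − FN)/k₀ = 7783365.2 m.
Inverse transverse Mercator on WGS84 gives φ = 70.11679998°, λ = -90.91550062°.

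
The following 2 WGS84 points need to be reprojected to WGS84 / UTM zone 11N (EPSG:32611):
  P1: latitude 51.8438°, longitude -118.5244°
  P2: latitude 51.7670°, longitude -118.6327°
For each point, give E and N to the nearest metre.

P1: E 394988 m, N 5744764 m; P2: E 387337 m, N 5736385 m

UTM zone 11N: λ₀ = -117°, k₀ = 0.9996.
P1 (51.8438°, -118.5244°) → (394988.187, 5744764.022) m.
P2 (51.7670°, -118.6327°) → (387336.825, 5736384.861) m.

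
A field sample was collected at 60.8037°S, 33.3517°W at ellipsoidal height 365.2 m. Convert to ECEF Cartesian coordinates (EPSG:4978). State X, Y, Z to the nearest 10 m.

X 2605690 m, Y -1714990 m, Z -5545020 m

WGS84: a = 6378137 m, e² = 0.006694380; N(φ) = a/√(1−e²sin²φ) = 6394468.349 m.
X = (N+h)·cosφ·cosλ = 2605688.460 m; Y = (N+h)·cosφ·sinλ = -1714985.115 m; Z = (N(1−e²)+h)·sinφ = -5545024.315 m.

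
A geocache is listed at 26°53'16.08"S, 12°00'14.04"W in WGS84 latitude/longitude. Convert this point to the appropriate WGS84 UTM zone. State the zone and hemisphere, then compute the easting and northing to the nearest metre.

Longitude -12.0039° lies in the 6° band [-18°, -12°), giving zone 28; latitude is south of the equator, so 28S.
Zone 28 central meridian λ₀ = 6×28 − 183 = -15°; Δλ = +2.9961°.
Transverse Mercator on WGS84 with k₀ = 0.9996 gives E = 797633.797 m, N = 7022470.411 m.

Zone 28S: E 797634 m, N 7022470 m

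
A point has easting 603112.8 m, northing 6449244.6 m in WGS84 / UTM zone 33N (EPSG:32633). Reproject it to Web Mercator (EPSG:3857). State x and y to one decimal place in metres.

Unproject from UTM 33N (λ₀ = 15°) → φ = 58.17239973°, λ = 16.75299961°.
Web Mercator (R = 6378137 m): x = 1864935.386 m, y = 8003620.867 m.

x 1864935.4 m, y 8003620.9 m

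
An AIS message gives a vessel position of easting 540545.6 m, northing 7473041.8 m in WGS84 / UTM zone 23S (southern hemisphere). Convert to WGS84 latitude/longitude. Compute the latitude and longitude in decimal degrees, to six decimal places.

lat -22.849900°, lon -44.604800°

Zone 23S: λ₀ = -45°, k₀ = 0.9996, false easting 500000 m, false northing 10000000 m.
Meridian distance M = (N − FN)/k₀ = -2527969.4 m.
Inverse transverse Mercator on WGS84 gives φ = -22.84990005°, λ = -44.60479969°.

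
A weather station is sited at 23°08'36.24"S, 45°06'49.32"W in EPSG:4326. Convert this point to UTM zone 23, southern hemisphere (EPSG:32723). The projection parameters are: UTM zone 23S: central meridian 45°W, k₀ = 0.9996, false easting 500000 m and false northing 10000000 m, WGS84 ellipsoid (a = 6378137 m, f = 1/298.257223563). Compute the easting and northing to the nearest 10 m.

E 488360 m, N 7440600 m

Zone 23 central meridian λ₀ = 6×23 − 183 = -45°; Δλ = -0.1137°.
Transverse Mercator on WGS84 with k₀ = 0.9996 gives E = 488360.190 m, N = 7440601.215 m.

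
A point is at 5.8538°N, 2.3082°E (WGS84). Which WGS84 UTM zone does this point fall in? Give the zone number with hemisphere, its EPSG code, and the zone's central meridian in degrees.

Zone 31N (EPSG:32631), central meridian 3°

UTM zone = ⌊(λ + 180)/6⌋ + 1; 2.3082° ∈ [0°, 6°) → zone 31.
Hemisphere: N (φ ≥ 0).
Central meridian λ₀ = 6×31 − 183 = 3°.
EPSG code: 32631.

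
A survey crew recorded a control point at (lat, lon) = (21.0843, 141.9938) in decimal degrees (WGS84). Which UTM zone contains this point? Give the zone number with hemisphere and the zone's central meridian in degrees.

Zone 54N, central meridian 141°

UTM zone = ⌊(λ + 180)/6⌋ + 1; 141.9938° ∈ [138°, 144°) → zone 54.
Hemisphere: N (φ ≥ 0).
Central meridian λ₀ = 6×54 − 183 = 141°.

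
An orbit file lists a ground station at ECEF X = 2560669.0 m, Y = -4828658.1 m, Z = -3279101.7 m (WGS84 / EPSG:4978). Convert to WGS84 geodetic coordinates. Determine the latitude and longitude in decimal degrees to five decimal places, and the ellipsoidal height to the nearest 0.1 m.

lat -31.13170°, lon -62.06270°, h 1355.4 m

λ = atan2(Y, X) = -62.06269994°; p = √(X²+Y²) = 5465616.6 m.
Bowring's method on WGS84 (a = 6378137 m, b = 6356752.314 m) gives φ = -31.13170005°, h = 1355.435 m.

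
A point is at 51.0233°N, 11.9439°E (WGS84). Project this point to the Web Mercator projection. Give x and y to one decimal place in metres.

x 1329588.9 m, y 6625416.3 m

Web Mercator is spherical with R = a = 6378137 m.
x = R·λ = 6378137 × 0.208460381 = 1329588.866 m.
y = R·ln tan(π/4 + φ/2) = 6378137 × 1.038769825 = 6625416.258 m.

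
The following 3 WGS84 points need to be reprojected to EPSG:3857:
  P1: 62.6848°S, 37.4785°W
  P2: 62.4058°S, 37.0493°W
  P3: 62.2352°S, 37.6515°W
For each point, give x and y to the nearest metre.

P1: x -4172088 m, y -9023377 m; P2: x -4124309 m, y -8956012 m; P3: x -4191346 m, y -8915129 m

Web Mercator: x = R·λ, y = R·ln tan(π/4+φ/2), R = 6378137 m.
P1 (-62.6848°, -37.4785°) → (-4172087.536, -9023377.028) m.
P2 (-62.4058°, -37.0493°) → (-4124309.210, -8956012.129) m.
P3 (-62.2352°, -37.6515°) → (-4191345.808, -8915129.175) m.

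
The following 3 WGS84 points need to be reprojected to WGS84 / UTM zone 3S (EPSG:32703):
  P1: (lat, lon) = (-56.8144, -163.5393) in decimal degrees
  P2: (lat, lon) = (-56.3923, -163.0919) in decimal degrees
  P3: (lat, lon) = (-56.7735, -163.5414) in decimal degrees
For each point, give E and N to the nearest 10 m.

P1: E 589170 m, N 3702320 m; P2: E 617790 m, N 3748620 m; P3: E 589140 m, N 3706880 m

UTM zone 3S: λ₀ = -165°, k₀ = 0.9996.
P1 (-56.8144°, -163.5393°) → (589171.820, 3702322.529) m.
P2 (-56.3923°, -163.0919°) → (617787.324, 3748623.372) m.
P3 (-56.7735°, -163.5414°) → (589140.613, 3706877.319) m.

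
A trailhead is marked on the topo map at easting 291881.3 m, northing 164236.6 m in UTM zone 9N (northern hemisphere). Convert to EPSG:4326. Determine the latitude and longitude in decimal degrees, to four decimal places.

lat 1.4851°, lon -130.8706°

Zone 9N: λ₀ = -129°, k₀ = 0.9996, false easting 500000 m.
Meridian distance M = (N − FN)/k₀ = 164302.3 m.
Inverse transverse Mercator on WGS84 gives φ = 1.48509988°, λ = -130.87060027°.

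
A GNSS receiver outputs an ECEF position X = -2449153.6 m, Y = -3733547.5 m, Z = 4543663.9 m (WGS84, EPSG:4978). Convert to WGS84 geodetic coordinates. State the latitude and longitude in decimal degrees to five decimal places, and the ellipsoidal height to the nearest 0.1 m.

λ = atan2(Y, X) = -123.26430009°; p = √(X²+Y²) = 4465168.6 m.
Bowring's method on WGS84 (a = 6378137 m, b = 6356752.314 m) gives φ = 45.69149988°, h = 3216.891 m.

lat 45.69150°, lon -123.26430°, h 3216.9 m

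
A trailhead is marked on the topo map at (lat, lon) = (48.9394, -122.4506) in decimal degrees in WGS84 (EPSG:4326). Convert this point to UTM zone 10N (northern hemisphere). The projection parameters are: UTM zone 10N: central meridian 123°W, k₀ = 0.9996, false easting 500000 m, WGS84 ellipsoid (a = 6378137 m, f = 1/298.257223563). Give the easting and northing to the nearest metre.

Zone 10 central meridian λ₀ = 6×10 − 183 = -123°; Δλ = +0.5494°.
Transverse Mercator on WGS84 with k₀ = 0.9996 gives E = 540233.148 m, N = 5420864.650 m.

E 540233 m, N 5420865 m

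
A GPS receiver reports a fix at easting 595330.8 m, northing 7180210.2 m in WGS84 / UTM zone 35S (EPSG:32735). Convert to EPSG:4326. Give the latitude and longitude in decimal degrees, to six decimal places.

Zone 35S: λ₀ = 27°, k₀ = 0.9996, false easting 500000 m, false northing 10000000 m.
Meridian distance M = (N − FN)/k₀ = -2820918.2 m.
Inverse transverse Mercator on WGS84 gives φ = -25.49220006°, λ = 27.94849997°.

lat -25.492200°, lon 27.948500°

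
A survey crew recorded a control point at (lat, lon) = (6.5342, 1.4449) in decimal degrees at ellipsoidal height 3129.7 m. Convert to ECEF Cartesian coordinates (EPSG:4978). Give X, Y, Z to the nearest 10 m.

X 6338070 m, Y 159870 m, Z 721340 m

WGS84: a = 6378137 m, e² = 0.006694380; N(φ) = a/√(1−e²sin²φ) = 6378413.477 m.
X = (N+h)·cosφ·cosλ = 6338073.440 m; Y = (N+h)·cosφ·sinλ = 159869.090 m; Z = (N(1−e²)+h)·sinφ = 721336.695 m.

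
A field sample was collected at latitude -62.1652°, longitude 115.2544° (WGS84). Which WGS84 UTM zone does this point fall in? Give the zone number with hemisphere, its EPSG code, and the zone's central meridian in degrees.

Zone 50S (EPSG:32750), central meridian 117°

UTM zone = ⌊(λ + 180)/6⌋ + 1; 115.2544° ∈ [114°, 120°) → zone 50.
Hemisphere: S (φ < 0).
Central meridian λ₀ = 6×50 − 183 = 117°.
EPSG code: 32750.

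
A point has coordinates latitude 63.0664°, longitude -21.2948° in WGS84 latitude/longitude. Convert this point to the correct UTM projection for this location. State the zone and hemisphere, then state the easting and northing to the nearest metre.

Longitude -21.2948° lies in the 6° band [-24°, -18°), giving zone 27; latitude is north of the equator, so 27N.
Zone 27 central meridian λ₀ = 6×27 − 183 = -21°; Δλ = -0.2948°.
Transverse Mercator on WGS84 with k₀ = 0.9996 gives E = 485101.592 m, N = 6993021.514 m.

Zone 27N: E 485102 m, N 6993022 m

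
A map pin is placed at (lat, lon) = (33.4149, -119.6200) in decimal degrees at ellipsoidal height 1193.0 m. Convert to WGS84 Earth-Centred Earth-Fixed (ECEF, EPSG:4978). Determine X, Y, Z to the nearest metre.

X -2634461 m, Y -4633723 m, Z 3493117 m

WGS84: a = 6378137 m, e² = 0.006694380; N(φ) = a/√(1−e²sin²φ) = 6384621.296 m.
X = (N+h)·cosφ·cosλ = -2634460.694 m; Y = (N+h)·cosφ·sinλ = -4633722.620 m; Z = (N(1−e²)+h)·sinφ = 3493116.636 m.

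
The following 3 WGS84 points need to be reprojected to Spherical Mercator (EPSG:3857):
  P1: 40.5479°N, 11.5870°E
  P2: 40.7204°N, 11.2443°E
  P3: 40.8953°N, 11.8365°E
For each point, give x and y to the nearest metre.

P1: x 1289859 m, y 4945884 m; P2: x 1251710 m, y 4971188 m; P3: x 1317633 m, y 4996911 m

Web Mercator: x = R·λ, y = R·ln tan(π/4+φ/2), R = 6378137 m.
P1 (40.5479°, 11.5870°) → (1289858.940, 4945883.993) m.
P2 (40.7204°, 11.2443°) → (1251709.750, 4971187.792) m.
P3 (40.8953°, 11.8365°) → (1317633.153, 4996910.682) m.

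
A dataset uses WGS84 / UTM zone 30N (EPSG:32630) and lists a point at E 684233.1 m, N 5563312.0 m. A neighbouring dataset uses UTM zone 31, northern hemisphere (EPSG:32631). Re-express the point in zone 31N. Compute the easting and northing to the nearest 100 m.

UTM 30N → geographic: φ = 50.19329993°, λ = -0.41880009°.
UTM 31N (λ₀ = 3°) forward: E = 255994.411 m, N = 5565718.490 m.

E 256000 m, N 5565700 m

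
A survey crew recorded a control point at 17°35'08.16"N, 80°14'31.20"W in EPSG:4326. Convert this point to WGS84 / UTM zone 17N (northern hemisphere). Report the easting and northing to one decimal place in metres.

Zone 17 central meridian λ₀ = 6×17 − 183 = -81°; Δλ = +0.7580°.
Transverse Mercator on WGS84 with k₀ = 0.9996 gives E = 580431.139 m, N = 1944499.659 m.

E 580431.1 m, N 1944499.7 m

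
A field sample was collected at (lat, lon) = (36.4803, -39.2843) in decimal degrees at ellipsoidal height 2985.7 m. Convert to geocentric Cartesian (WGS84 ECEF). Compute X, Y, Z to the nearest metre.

X 3976025 m, Y -3252520 m, Z 3772952 m

WGS84: a = 6378137 m, e² = 0.006694380; N(φ) = a/√(1−e²sin²φ) = 6385696.921 m.
X = (N+h)·cosφ·cosλ = 3976025.481 m; Y = (N+h)·cosφ·sinλ = -3252520.175 m; Z = (N(1−e²)+h)·sinφ = 3772952.173 m.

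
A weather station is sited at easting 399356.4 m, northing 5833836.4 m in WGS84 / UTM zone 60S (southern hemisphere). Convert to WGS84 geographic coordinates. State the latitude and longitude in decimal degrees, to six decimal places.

Zone 60S: λ₀ = 177°, k₀ = 0.9996, false easting 500000 m, false northing 10000000 m.
Meridian distance M = (N − FN)/k₀ = -4167830.7 m.
Inverse transverse Mercator on WGS84 gives φ = -37.63710007°, λ = 175.85930034°.

lat -37.637100°, lon 175.859300°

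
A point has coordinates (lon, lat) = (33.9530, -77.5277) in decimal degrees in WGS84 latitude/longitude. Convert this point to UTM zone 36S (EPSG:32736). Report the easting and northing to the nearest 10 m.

Zone 36 central meridian λ₀ = 6×36 − 183 = 33°; Δλ = +0.9530°.
Transverse Mercator on WGS84 with k₀ = 0.9996 gives E = 522974.766 m, N = 1394151.875 m.

E 522970 m, N 1394150 m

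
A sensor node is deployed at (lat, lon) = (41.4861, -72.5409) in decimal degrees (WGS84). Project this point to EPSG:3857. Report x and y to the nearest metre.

Web Mercator is spherical with R = a = 6378137 m.
x = R·λ = 6378137 × -1.266077547 = -8075216.050 m.
y = R·ln tan(π/4 + φ/2) = 6378137 × 0.797146231 = 5084307.873 m.

x -8075216 m, y 5084308 m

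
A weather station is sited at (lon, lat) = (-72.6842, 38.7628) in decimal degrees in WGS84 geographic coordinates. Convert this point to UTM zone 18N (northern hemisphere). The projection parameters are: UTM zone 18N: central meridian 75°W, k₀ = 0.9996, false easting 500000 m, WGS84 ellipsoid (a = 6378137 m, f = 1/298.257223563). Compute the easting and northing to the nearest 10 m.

Zone 18 central meridian λ₀ = 6×18 − 183 = -75°; Δλ = +2.3158°.
Transverse Mercator on WGS84 with k₀ = 0.9996 gives E = 701208.951 m, N = 4293001.434 m.

E 701210 m, N 4293000 m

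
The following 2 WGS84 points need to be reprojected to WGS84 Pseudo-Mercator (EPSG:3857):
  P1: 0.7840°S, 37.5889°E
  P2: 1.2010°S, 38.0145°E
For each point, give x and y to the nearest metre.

Web Mercator: x = R·λ, y = R·ln tan(π/4+φ/2), R = 6378137 m.
P1 (-0.7840°, 37.5889°) → (4184377.207, -87277.204) m.
P2 (-1.2010°, 38.0145°) → (4231754.783, -133704.49999) m.

P1: x 4184377 m, y -87277 m; P2: x 4231755 m, y -133704 m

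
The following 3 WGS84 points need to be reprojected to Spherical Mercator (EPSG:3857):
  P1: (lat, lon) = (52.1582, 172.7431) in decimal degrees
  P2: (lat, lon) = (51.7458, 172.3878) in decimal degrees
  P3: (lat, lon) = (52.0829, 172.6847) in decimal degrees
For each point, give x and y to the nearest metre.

P1: x 19229674 m, y 6828781 m; P2: x 19190122 m, y 6754293 m; P3: x 19223173 m, y 6815129 m

Web Mercator: x = R·λ, y = R·ln tan(π/4+φ/2), R = 6378137 m.
P1 (52.1582°, 172.7431°) → (19229673.930, 6828780.744) m.
P2 (51.7458°, 172.3878°) → (19190122.115, 6754292.695) m.
P3 (52.0829°, 172.6847°) → (19223172.872, 6815128.740) m.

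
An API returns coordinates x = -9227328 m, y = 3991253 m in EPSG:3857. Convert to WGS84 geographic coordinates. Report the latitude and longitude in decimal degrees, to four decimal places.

lat 33.7199°, lon -82.8905°

R = 6378137 m. λ = x/R = -82.89049774°.
φ = 2·arctan(exp(y/R)) − 90° = 2·arctan(1.86969) − 90° = 33.71989878°.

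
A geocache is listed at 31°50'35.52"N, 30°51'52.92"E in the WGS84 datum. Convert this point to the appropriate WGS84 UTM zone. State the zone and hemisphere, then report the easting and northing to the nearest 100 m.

Zone 36N: E 297900 m, N 3525000 m

Longitude 30.8647° lies in the 6° band [30°, 36°), giving zone 36; latitude is north of the equator, so 36N.
Zone 36 central meridian λ₀ = 6×36 − 183 = 33°; Δλ = -2.1353°.
Transverse Mercator on WGS84 with k₀ = 0.9996 gives E = 297946.127 m, N = 3525042.818 m.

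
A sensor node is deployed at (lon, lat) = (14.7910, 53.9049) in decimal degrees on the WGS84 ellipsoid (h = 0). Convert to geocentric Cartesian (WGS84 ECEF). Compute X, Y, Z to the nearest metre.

X 3640989 m, Y 961379 m, Z 5130515 m

WGS84: a = 6378137 m, e² = 0.006694380; N(φ) = a/√(1−e²sin²φ) = 6392122.139 m.
X = (N+h)·cosφ·cosλ = 3640988.828 m; Y = (N+h)·cosφ·sinλ = 961378.919 m; Z = (N(1−e²)+h)·sinφ = 5130515.008 m.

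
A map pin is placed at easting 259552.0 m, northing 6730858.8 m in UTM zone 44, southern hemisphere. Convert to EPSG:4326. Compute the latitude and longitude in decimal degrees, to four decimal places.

lat -29.5288°, lon 78.5190°

Zone 44S: λ₀ = 81°, k₀ = 0.9996, false easting 500000 m, false northing 10000000 m.
Meridian distance M = (N − FN)/k₀ = -3270449.4 m.
Inverse transverse Mercator on WGS84 gives φ = -29.52879963°, λ = 78.51899970°.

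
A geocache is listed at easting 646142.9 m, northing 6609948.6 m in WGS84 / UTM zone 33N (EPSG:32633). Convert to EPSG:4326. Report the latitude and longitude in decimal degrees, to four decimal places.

Zone 33N: λ₀ = 15°, k₀ = 0.9996, false easting 500000 m.
Meridian distance M = (N − FN)/k₀ = 6612593.6 m.
Inverse transverse Mercator on WGS84 gives φ = 59.60210039°, λ = 17.58949960°.

lat 59.6021°, lon 17.5895°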